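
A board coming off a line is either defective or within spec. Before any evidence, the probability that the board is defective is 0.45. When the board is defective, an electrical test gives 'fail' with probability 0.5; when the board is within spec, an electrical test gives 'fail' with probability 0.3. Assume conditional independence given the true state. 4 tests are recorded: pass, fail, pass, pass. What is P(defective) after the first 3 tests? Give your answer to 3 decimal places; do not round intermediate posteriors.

After 'pass': P(defective) = 0.5·0.4500 / (0.5·0.4500 + 0.7·0.5500) ≈ 0.3689
After 'fail': P(defective) = 0.5·0.3689 / (0.5·0.3689 + 0.3·0.6311) ≈ 0.4934
After 'pass': P(defective) = 0.5·0.4934 / (0.5·0.4934 + 0.7·0.5066) ≈ 0.4103

0.410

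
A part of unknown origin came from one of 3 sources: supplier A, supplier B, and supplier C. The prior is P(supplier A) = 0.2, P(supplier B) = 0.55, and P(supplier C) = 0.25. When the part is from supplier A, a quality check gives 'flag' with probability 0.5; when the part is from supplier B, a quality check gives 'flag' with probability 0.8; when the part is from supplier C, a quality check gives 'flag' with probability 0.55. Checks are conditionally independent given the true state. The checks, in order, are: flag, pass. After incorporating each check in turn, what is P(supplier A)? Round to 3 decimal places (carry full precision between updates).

0.250

Apply Bayes' rule sequentially, carrying P(supplier A) forward.
After 'flag': normaliser = 0.5·0.2000 + 0.8·0.5500 + 0.55·0.2500; P(supplier A) ≈ 0.1476, P(supplier B) ≈ 0.6494, P(supplier C) ≈ 0.2030
After 'pass': normaliser = 0.5·0.1476 + 0.2·0.6494 + 0.45·0.2030; P(supplier A) ≈ 0.2502, P(supplier B) ≈ 0.4403, P(supplier C) ≈ 0.3096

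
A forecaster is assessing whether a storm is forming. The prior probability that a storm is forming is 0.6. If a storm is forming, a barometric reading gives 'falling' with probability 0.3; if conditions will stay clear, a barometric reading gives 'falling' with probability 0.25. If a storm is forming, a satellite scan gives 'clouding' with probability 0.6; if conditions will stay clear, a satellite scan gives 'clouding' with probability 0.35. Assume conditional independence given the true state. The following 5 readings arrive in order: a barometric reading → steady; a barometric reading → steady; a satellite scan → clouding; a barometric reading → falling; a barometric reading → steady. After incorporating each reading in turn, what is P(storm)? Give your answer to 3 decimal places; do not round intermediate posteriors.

After a barometric reading='steady': P(storm) = 0.7·0.6000 / (0.7·0.6000 + 0.75·0.4000) ≈ 0.5833
After a barometric reading='steady': P(storm) = 0.7·0.5833 / (0.7·0.5833 + 0.75·0.4167) ≈ 0.5665
After a satellite scan='clouding': P(storm) = 0.6·0.5665 / (0.6·0.5665 + 0.35·0.4335) ≈ 0.6914
After a barometric reading='falling': P(storm) = 0.3·0.6914 / (0.3·0.6914 + 0.25·0.3086) ≈ 0.7289
After a barometric reading='steady': P(storm) = 0.7·0.7289 / (0.7·0.7289 + 0.75·0.2711) ≈ 0.7150

0.715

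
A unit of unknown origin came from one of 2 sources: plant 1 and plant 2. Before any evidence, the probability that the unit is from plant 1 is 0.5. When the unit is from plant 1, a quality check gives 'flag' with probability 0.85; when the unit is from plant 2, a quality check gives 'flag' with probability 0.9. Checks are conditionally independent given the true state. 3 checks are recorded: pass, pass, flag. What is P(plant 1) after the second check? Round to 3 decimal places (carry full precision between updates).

0.692

After 'pass': P(plant 1) = 0.15·0.5000 / (0.15·0.5000 + 0.1·0.5000) ≈ 0.6000
After 'pass': P(plant 1) = 0.15·0.6000 / (0.15·0.6000 + 0.1·0.4000) ≈ 0.6923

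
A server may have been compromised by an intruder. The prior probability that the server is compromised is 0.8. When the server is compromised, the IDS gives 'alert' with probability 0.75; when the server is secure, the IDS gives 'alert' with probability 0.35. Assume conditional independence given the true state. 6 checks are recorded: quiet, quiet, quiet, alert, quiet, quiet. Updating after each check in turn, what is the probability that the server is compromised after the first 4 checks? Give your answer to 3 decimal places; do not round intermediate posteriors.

0.328

Each posterior becomes the prior for the next update.
After 'quiet': P(compromised) = 0.25·0.8000 / (0.25·0.8000 + 0.65·0.2000) ≈ 0.6061
After 'quiet': P(compromised) = 0.25·0.6061 / (0.25·0.6061 + 0.65·0.3939) ≈ 0.3717
After 'quiet': P(compromised) = 0.25·0.3717 / (0.25·0.3717 + 0.65·0.6283) ≈ 0.1854
After 'alert': P(compromised) = 0.75·0.1854 / (0.75·0.1854 + 0.35·0.8146) ≈ 0.3278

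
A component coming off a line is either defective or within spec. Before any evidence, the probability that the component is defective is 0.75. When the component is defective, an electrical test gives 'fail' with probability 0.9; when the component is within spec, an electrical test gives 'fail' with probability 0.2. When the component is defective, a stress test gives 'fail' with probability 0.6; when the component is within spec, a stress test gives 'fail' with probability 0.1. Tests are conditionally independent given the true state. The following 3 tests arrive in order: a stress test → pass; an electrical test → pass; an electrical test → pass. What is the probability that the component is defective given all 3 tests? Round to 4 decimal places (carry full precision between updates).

0.0204

After a stress test='pass': P(defective) = 0.4·0.7500 / (0.4·0.7500 + 0.9·0.2500) ≈ 0.5714
After an electrical test='pass': P(defective) = 0.1·0.5714 / (0.1·0.5714 + 0.8·0.4286) ≈ 0.1429
After an electrical test='pass': P(defective) = 0.1·0.1429 / (0.1·0.1429 + 0.8·0.8571) ≈ 0.0204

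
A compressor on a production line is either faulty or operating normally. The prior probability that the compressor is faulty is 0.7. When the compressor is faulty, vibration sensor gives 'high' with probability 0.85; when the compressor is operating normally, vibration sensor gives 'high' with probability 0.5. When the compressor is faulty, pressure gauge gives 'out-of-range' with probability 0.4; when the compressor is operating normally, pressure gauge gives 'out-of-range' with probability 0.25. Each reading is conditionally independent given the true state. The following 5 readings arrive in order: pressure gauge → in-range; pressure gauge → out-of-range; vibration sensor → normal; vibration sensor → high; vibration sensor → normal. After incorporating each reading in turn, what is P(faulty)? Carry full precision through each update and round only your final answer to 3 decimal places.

Apply Bayes' rule sequentially, carrying P(faulty) forward.
After pressure gauge='in-range': P(faulty) = 0.6·0.7000 / (0.6·0.7000 + 0.75·0.3000) ≈ 0.6512
After pressure gauge='out-of-range': P(faulty) = 0.4·0.6512 / (0.4·0.6512 + 0.25·0.3488) ≈ 0.7492
After vibration sensor='normal': P(faulty) = 0.15·0.7492 / (0.15·0.7492 + 0.5·0.2508) ≈ 0.4726
After vibration sensor='high': P(faulty) = 0.85·0.4726 / (0.85·0.4726 + 0.5·0.5274) ≈ 0.6037
After vibration sensor='normal': P(faulty) = 0.15·0.6037 / (0.15·0.6037 + 0.5·0.3963) ≈ 0.3136

0.314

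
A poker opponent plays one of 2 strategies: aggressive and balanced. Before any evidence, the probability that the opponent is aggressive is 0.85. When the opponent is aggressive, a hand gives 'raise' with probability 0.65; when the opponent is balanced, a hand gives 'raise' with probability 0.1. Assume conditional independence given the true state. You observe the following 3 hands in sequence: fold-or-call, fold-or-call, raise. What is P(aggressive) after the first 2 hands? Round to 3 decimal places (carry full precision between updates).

After 'fold-or-call': P(aggressive) = 0.35·0.8500 / (0.35·0.8500 + 0.9·0.1500) ≈ 0.6879
After 'fold-or-call': P(aggressive) = 0.35·0.6879 / (0.35·0.6879 + 0.9·0.3121) ≈ 0.4615

0.461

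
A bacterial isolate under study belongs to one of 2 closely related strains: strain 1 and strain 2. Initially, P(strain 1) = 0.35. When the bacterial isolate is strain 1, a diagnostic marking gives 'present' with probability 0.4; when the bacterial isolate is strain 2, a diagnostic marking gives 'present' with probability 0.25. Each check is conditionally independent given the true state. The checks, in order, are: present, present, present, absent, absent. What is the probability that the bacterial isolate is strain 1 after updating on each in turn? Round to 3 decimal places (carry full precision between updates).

After 'present': P(strain 1) = 0.4·0.3500 / (0.4·0.3500 + 0.25·0.6500) ≈ 0.4628
After 'present': P(strain 1) = 0.4·0.4628 / (0.4·0.4628 + 0.25·0.5372) ≈ 0.5796
After 'present': P(strain 1) = 0.4·0.5796 / (0.4·0.5796 + 0.25·0.4204) ≈ 0.6880
After 'absent': P(strain 1) = 0.6·0.6880 / (0.6·0.6880 + 0.75·0.3120) ≈ 0.6383
After 'absent': P(strain 1) = 0.6·0.6383 / (0.6·0.6383 + 0.75·0.3617) ≈ 0.5853

0.585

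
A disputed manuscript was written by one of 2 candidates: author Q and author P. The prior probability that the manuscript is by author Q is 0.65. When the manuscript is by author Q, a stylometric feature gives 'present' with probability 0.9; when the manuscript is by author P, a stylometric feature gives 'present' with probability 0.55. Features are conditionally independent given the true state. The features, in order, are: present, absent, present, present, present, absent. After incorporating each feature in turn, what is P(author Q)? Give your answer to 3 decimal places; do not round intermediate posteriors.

After 'present': P(author Q) = 0.9·0.6500 / (0.9·0.6500 + 0.55·0.3500) ≈ 0.7524
After 'absent': P(author Q) = 0.1·0.7524 / (0.1·0.7524 + 0.45·0.2476) ≈ 0.4031
After 'present': P(author Q) = 0.9·0.4031 / (0.9·0.4031 + 0.55·0.5969) ≈ 0.5250
After 'present': P(author Q) = 0.9·0.5250 / (0.9·0.5250 + 0.55·0.4750) ≈ 0.6439
After 'present': P(author Q) = 0.9·0.6439 / (0.9·0.6439 + 0.55·0.3561) ≈ 0.7474
After 'absent': P(author Q) = 0.1·0.7474 / (0.1·0.7474 + 0.45·0.2526) ≈ 0.3967

0.397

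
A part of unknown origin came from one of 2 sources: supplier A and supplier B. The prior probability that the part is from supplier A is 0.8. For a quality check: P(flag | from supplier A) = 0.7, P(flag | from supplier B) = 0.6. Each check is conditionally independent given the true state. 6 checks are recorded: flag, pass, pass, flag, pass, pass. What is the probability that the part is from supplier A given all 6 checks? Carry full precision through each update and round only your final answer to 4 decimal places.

Each posterior becomes the prior for the next update.
After 'flag': P(supplier A) = 0.7·0.8000 / (0.7·0.8000 + 0.6·0.2000) ≈ 0.8235
After 'pass': P(supplier A) = 0.3·0.8235 / (0.3·0.8235 + 0.4·0.1765) ≈ 0.7778
After 'pass': P(supplier A) = 0.3·0.7778 / (0.3·0.7778 + 0.4·0.2222) ≈ 0.7241
After 'flag': P(supplier A) = 0.7·0.7241 / (0.7·0.7241 + 0.6·0.2759) ≈ 0.7538
After 'pass': P(supplier A) = 0.3·0.7538 / (0.3·0.7538 + 0.4·0.2462) ≈ 0.6967
After 'pass': P(supplier A) = 0.3·0.6967 / (0.3·0.6967 + 0.4·0.3033) ≈ 0.6327

0.6327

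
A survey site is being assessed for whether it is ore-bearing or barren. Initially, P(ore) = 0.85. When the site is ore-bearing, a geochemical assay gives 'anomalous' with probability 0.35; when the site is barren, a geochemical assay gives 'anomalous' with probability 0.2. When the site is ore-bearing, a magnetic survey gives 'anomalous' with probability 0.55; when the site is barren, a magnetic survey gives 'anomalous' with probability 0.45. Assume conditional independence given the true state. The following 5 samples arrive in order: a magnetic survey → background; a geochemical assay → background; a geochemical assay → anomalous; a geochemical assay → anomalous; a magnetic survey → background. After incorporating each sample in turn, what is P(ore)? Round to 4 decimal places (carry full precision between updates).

0.9042

Each posterior becomes the prior for the next update.
After a magnetic survey='background': P(ore) = 0.45·0.8500 / (0.45·0.8500 + 0.55·0.1500) ≈ 0.8226
After a geochemical assay='background': P(ore) = 0.65·0.8226 / (0.65·0.8226 + 0.8·0.1774) ≈ 0.7902
After a geochemical assay='anomalous': P(ore) = 0.35·0.7902 / (0.35·0.7902 + 0.2·0.2098) ≈ 0.8683
After a geochemical assay='anomalous': P(ore) = 0.35·0.8683 / (0.35·0.8683 + 0.2·0.1317) ≈ 0.9202
After a magnetic survey='background': P(ore) = 0.45·0.9202 / (0.45·0.9202 + 0.55·0.0798) ≈ 0.9042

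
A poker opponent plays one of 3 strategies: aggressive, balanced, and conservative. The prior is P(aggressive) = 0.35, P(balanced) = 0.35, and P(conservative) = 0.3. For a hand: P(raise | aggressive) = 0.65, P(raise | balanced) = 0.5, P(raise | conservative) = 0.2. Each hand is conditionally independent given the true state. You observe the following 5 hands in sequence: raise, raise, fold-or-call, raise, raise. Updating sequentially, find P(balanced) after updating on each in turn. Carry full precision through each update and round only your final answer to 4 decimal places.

After 'raise': normaliser = 0.65·0.3500 + 0.5·0.3500 + 0.2·0.3000; P(aggressive) ≈ 0.4919, P(balanced) ≈ 0.3784, P(conservative) ≈ 0.1297
After 'raise': normaliser = 0.65·0.4919 + 0.5·0.3784 + 0.2·0.1297; P(aggressive) ≈ 0.5978, P(balanced) ≈ 0.3537, P(conservative) ≈ 0.0485
After 'fold-or-call': normaliser = 0.35·0.5978 + 0.5·0.3537 + 0.8·0.0485; P(aggressive) ≈ 0.4924, P(balanced) ≈ 0.4162, P(conservative) ≈ 0.0913
After 'raise': normaliser = 0.65·0.4924 + 0.5·0.4162 + 0.2·0.0913; P(aggressive) ≈ 0.5857, P(balanced) ≈ 0.3809, P(conservative) ≈ 0.0334
After 'raise': normaliser = 0.65·0.5857 + 0.5·0.3809 + 0.2·0.0334; P(aggressive) ≈ 0.6589, P(balanced) ≈ 0.3296, P(conservative) ≈ 0.0116

0.3296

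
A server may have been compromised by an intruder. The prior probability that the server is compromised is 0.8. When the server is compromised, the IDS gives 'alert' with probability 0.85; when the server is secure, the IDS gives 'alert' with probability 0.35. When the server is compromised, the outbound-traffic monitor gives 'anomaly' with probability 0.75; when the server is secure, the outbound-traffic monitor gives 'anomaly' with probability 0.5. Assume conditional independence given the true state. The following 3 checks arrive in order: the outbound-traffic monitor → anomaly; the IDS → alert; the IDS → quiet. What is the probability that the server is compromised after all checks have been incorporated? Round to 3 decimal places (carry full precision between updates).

After the outbound-traffic monitor='anomaly': P(compromised) = 0.75·0.8000 / (0.75·0.8000 + 0.5·0.2000) ≈ 0.8571
After the IDS='alert': P(compromised) = 0.85·0.8571 / (0.85·0.8571 + 0.35·0.1429) ≈ 0.9358
After the IDS='quiet': P(compromised) = 0.15·0.9358 / (0.15·0.9358 + 0.65·0.0642) ≈ 0.7708

0.771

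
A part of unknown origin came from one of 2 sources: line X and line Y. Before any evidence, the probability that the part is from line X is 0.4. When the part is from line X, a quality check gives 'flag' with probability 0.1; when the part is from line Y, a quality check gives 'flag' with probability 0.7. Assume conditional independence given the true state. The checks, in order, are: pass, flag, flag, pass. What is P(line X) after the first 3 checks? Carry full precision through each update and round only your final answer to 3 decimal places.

Each posterior becomes the prior for the next update.
After 'pass': P(line X) = 0.9·0.4000 / (0.9·0.4000 + 0.3·0.6000) ≈ 0.6667
After 'flag': P(line X) = 0.1·0.6667 / (0.1·0.6667 + 0.7·0.3333) ≈ 0.2222
After 'flag': P(line X) = 0.1·0.2222 / (0.1·0.2222 + 0.7·0.7778) ≈ 0.0392

0.039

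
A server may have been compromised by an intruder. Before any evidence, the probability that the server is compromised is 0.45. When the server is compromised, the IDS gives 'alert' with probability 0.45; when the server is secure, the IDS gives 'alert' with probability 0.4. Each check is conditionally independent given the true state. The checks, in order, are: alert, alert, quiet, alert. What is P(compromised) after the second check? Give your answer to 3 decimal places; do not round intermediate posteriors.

0.509

Apply Bayes' rule sequentially, carrying P(compromised) forward.
After 'alert': P(compromised) = 0.45·0.4500 / (0.45·0.4500 + 0.4·0.5500) ≈ 0.4793
After 'alert': P(compromised) = 0.45·0.4793 / (0.45·0.4793 + 0.4·0.5207) ≈ 0.5087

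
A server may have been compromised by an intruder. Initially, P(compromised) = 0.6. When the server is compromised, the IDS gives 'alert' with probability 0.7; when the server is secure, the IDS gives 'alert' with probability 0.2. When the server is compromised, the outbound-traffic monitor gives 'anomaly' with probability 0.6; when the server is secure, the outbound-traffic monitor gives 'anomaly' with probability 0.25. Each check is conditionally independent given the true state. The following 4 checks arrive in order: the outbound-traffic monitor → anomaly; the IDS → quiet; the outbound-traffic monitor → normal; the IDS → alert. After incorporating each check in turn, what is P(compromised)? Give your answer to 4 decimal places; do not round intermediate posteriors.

0.7159

After the outbound-traffic monitor='anomaly': P(compromised) = 0.6·0.6000 / (0.6·0.6000 + 0.25·0.4000) ≈ 0.7826
After the IDS='quiet': P(compromised) = 0.3·0.7826 / (0.3·0.7826 + 0.8·0.2174) ≈ 0.5745
After the outbound-traffic monitor='normal': P(compromised) = 0.4·0.5745 / (0.4·0.5745 + 0.75·0.4255) ≈ 0.4186
After the IDS='alert': P(compromised) = 0.7·0.4186 / (0.7·0.4186 + 0.2·0.5814) ≈ 0.7159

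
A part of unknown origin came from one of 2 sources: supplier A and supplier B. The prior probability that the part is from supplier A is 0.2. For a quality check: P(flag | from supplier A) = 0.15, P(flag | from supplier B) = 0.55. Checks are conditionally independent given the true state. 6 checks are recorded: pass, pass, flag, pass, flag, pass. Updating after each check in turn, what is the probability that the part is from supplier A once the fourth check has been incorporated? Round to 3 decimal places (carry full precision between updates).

After 'pass': P(supplier A) = 0.85·0.2000 / (0.85·0.2000 + 0.45·0.8000) ≈ 0.3208
After 'pass': P(supplier A) = 0.85·0.3208 / (0.85·0.3208 + 0.45·0.6792) ≈ 0.4715
After 'flag': P(supplier A) = 0.15·0.4715 / (0.15·0.4715 + 0.55·0.5285) ≈ 0.1957
After 'pass': P(supplier A) = 0.85·0.1957 / (0.85·0.1957 + 0.45·0.8043) ≈ 0.3148

0.315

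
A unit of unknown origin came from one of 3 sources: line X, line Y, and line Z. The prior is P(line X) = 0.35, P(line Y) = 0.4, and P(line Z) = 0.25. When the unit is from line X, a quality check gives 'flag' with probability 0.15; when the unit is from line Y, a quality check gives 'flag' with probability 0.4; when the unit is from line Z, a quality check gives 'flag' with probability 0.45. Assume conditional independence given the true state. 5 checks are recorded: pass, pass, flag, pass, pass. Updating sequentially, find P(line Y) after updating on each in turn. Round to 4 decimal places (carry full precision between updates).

0.3549

After 'pass': normaliser = 0.85·0.3500 + 0.6·0.4000 + 0.55·0.2500; P(line X) ≈ 0.4407, P(line Y) ≈ 0.3556, P(line Z) ≈ 0.2037
After 'pass': normaliser = 0.85·0.4407 + 0.6·0.3556 + 0.55·0.2037; P(line X) ≈ 0.5352, P(line Y) ≈ 0.3048, P(line Z) ≈ 0.1601
After 'flag': normaliser = 0.15·0.5352 + 0.4·0.3048 + 0.45·0.1601; P(line X) ≈ 0.2928, P(line Y) ≈ 0.4446, P(line Z) ≈ 0.2627
After 'pass': normaliser = 0.85·0.2928 + 0.6·0.4446 + 0.55·0.2627; P(line X) ≈ 0.3770, P(line Y) ≈ 0.4041, P(line Z) ≈ 0.2189
After 'pass': normaliser = 0.85·0.3770 + 0.6·0.4041 + 0.55·0.2189; P(line X) ≈ 0.4690, P(line Y) ≈ 0.3549, P(line Z) ≈ 0.1762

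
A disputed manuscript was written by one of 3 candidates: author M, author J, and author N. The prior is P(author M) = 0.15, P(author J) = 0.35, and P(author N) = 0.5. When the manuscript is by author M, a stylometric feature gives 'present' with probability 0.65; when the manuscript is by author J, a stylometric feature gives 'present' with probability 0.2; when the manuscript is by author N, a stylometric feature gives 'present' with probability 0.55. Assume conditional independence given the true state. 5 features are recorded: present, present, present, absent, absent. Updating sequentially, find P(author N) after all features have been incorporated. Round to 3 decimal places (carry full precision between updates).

After 'present': normaliser = 0.65·0.1500 + 0.2·0.3500 + 0.55·0.5000; P(author M) ≈ 0.2203, P(author J) ≈ 0.1582, P(author N) ≈ 0.6215
After 'present': normaliser = 0.65·0.2203 + 0.2·0.1582 + 0.55·0.6215; P(author M) ≈ 0.2772, P(author J) ≈ 0.0612, P(author N) ≈ 0.6616
After 'present': normaliser = 0.65·0.2772 + 0.2·0.0612 + 0.55·0.6616; P(author M) ≈ 0.3239, P(author J) ≈ 0.0220, P(author N) ≈ 0.6541
After 'absent': normaliser = 0.35·0.3239 + 0.8·0.0220 + 0.45·0.6541; P(author M) ≈ 0.2665, P(author J) ≈ 0.0414, P(author N) ≈ 0.6920
After 'absent': normaliser = 0.35·0.2665 + 0.8·0.0414 + 0.45·0.6920; P(author M) ≈ 0.2131, P(author J) ≈ 0.0757, P(author N) ≈ 0.7113

0.711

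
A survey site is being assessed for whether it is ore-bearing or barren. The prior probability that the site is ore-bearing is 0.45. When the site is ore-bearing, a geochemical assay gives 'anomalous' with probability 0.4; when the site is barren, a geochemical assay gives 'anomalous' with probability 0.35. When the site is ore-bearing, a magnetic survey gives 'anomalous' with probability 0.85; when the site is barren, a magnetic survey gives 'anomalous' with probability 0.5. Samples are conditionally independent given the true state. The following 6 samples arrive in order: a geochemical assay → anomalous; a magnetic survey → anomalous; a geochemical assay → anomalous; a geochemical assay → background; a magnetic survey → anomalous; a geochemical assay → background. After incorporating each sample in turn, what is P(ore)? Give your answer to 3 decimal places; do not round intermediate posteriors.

0.725

After a geochemical assay='anomalous': P(ore) = 0.4·0.4500 / (0.4·0.4500 + 0.35·0.5500) ≈ 0.4832
After a magnetic survey='anomalous': P(ore) = 0.85·0.4832 / (0.85·0.4832 + 0.5·0.5168) ≈ 0.6138
After a geochemical assay='anomalous': P(ore) = 0.4·0.6138 / (0.4·0.6138 + 0.35·0.3862) ≈ 0.6450
After a geochemical assay='background': P(ore) = 0.6·0.6450 / (0.6·0.6450 + 0.65·0.3550) ≈ 0.6264
After a magnetic survey='anomalous': P(ore) = 0.85·0.6264 / (0.85·0.6264 + 0.5·0.3736) ≈ 0.7403
After a geochemical assay='background': P(ore) = 0.6·0.7403 / (0.6·0.7403 + 0.65·0.2597) ≈ 0.7246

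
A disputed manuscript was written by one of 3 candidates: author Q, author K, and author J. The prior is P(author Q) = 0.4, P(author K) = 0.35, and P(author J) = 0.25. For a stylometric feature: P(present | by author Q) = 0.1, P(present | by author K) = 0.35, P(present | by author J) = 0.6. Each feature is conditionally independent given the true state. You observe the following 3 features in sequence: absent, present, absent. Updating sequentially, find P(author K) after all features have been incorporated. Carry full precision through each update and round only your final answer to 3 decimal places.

0.479

Each posterior becomes the prior for the next update.
After 'absent': normaliser = 0.9·0.4000 + 0.65·0.3500 + 0.4·0.2500; P(author Q) ≈ 0.5236, P(author K) ≈ 0.3309, P(author J) ≈ 0.1455
After 'present': normaliser = 0.1·0.5236 + 0.35·0.3309 + 0.6·0.1455; P(author Q) ≈ 0.2050, P(author K) ≈ 0.4534, P(author J) ≈ 0.3416
After 'absent': normaliser = 0.9·0.2050 + 0.65·0.4534 + 0.4·0.3416; P(author Q) ≈ 0.2996, P(author K) ≈ 0.4785, P(author J) ≈ 0.2219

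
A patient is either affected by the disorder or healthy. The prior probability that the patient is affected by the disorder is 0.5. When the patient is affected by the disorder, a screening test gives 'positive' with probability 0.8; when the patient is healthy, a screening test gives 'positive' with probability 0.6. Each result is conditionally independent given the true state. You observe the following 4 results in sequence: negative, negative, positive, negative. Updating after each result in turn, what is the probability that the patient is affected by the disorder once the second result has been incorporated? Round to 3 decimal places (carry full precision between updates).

Apply Bayes' rule sequentially, carrying P(affected) forward.
After 'negative': P(affected) = 0.2·0.5000 / (0.2·0.5000 + 0.4·0.5000) ≈ 0.3333
After 'negative': P(affected) = 0.2·0.3333 / (0.2·0.3333 + 0.4·0.6667) ≈ 0.2000

0.200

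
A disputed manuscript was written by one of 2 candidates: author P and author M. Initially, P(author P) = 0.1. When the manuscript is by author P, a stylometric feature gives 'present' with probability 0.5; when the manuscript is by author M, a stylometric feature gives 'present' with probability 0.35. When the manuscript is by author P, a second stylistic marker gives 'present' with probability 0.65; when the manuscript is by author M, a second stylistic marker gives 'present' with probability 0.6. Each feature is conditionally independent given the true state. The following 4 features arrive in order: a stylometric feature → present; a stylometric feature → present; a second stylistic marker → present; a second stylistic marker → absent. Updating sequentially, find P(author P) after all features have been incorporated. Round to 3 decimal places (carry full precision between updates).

0.177

After a stylometric feature='present': P(author P) = 0.5·0.1000 / (0.5·0.1000 + 0.35·0.9000) ≈ 0.1370
After a stylometric feature='present': P(author P) = 0.5·0.1370 / (0.5·0.1370 + 0.35·0.8630) ≈ 0.1848
After a second stylistic marker='present': P(author P) = 0.65·0.1848 / (0.65·0.1848 + 0.6·0.8152) ≈ 0.1972
After a second stylistic marker='absent': P(author P) = 0.35·0.1972 / (0.35·0.1972 + 0.4·0.8028) ≈ 0.1769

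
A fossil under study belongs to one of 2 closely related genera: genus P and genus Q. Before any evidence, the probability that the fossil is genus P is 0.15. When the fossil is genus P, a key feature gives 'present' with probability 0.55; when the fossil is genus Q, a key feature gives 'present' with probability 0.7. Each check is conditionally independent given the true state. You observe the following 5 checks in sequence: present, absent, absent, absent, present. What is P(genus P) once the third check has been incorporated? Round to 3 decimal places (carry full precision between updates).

After 'present': P(genus P) = 0.55·0.1500 / (0.55·0.1500 + 0.7·0.8500) ≈ 0.1218
After 'absent': P(genus P) = 0.45·0.1218 / (0.45·0.1218 + 0.3·0.8782) ≈ 0.1722
After 'absent': P(genus P) = 0.45·0.1722 / (0.45·0.1722 + 0.3·0.8278) ≈ 0.2378

0.238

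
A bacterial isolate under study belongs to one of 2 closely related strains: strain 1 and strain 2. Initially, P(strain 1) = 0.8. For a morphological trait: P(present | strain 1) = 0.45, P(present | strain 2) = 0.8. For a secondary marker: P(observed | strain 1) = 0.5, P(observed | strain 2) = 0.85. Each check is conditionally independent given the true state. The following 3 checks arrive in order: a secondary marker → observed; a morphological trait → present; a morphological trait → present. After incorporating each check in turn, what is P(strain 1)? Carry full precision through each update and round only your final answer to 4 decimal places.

After a secondary marker='observed': P(strain 1) = 0.5·0.8000 / (0.5·0.8000 + 0.85·0.2000) ≈ 0.7018
After a morphological trait='present': P(strain 1) = 0.45·0.7018 / (0.45·0.7018 + 0.8·0.2982) ≈ 0.5696
After a morphological trait='present': P(strain 1) = 0.45·0.5696 / (0.45·0.5696 + 0.8·0.4304) ≈ 0.4268

0.4268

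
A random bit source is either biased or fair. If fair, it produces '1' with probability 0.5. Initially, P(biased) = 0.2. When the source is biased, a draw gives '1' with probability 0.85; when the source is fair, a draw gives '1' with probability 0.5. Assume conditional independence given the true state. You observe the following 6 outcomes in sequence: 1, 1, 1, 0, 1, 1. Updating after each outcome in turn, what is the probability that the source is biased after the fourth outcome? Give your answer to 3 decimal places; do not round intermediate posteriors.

After '1': P(biased) = 0.85·0.2000 / (0.85·0.2000 + 0.5·0.8000) ≈ 0.2982
After '1': P(biased) = 0.85·0.2982 / (0.85·0.2982 + 0.5·0.7018) ≈ 0.4194
After '1': P(biased) = 0.85·0.4194 / (0.85·0.4194 + 0.5·0.5806) ≈ 0.5512
After '0': P(biased) = 0.15·0.5512 / (0.15·0.5512 + 0.5·0.4488) ≈ 0.2693

0.269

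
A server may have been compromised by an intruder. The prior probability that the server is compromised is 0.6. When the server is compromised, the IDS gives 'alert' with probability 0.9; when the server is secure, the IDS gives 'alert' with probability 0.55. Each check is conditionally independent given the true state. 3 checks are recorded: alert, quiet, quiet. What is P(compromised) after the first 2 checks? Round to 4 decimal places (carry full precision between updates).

Each posterior becomes the prior for the next update.
After 'alert': P(compromised) = 0.9·0.6000 / (0.9·0.6000 + 0.55·0.4000) ≈ 0.7105
After 'quiet': P(compromised) = 0.1·0.7105 / (0.1·0.7105 + 0.45·0.2895) ≈ 0.3529

0.3529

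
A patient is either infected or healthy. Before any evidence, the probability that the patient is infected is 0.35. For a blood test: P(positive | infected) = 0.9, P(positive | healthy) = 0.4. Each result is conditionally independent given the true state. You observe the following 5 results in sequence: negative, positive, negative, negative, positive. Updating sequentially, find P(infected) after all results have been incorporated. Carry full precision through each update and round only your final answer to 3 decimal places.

Each posterior becomes the prior for the next update.
After 'negative': P(infected) = 0.1·0.3500 / (0.1·0.3500 + 0.6·0.6500) ≈ 0.0824
After 'positive': P(infected) = 0.9·0.0824 / (0.9·0.0824 + 0.4·0.9176) ≈ 0.1680
After 'negative': P(infected) = 0.1·0.1680 / (0.1·0.1680 + 0.6·0.8320) ≈ 0.0326
After 'negative': P(infected) = 0.1·0.0326 / (0.1·0.0326 + 0.6·0.9674) ≈ 0.0056
After 'positive': P(infected) = 0.9·0.0056 / (0.9·0.0056 + 0.4·0.9944) ≈ 0.0125

0.012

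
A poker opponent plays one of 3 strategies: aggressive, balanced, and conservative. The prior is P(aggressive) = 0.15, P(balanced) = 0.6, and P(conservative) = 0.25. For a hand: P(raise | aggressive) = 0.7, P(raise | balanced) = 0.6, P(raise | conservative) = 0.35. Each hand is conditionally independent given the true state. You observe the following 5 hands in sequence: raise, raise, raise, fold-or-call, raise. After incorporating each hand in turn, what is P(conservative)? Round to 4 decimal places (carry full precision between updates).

0.0550

After 'raise': normaliser = 0.7·0.1500 + 0.6·0.6000 + 0.35·0.2500; P(aggressive) ≈ 0.1900, P(balanced) ≈ 0.6516, P(conservative) ≈ 0.1584
After 'raise': normaliser = 0.7·0.1900 + 0.6·0.6516 + 0.35·0.1584; P(aggressive) ≈ 0.2296, P(balanced) ≈ 0.6747, P(conservative) ≈ 0.0957
After 'raise': normaliser = 0.7·0.2296 + 0.6·0.6747 + 0.35·0.0957; P(aggressive) ≈ 0.2683, P(balanced) ≈ 0.6758, P(conservative) ≈ 0.0559
After 'fold-or-call': normaliser = 0.3·0.2683 + 0.4·0.6758 + 0.65·0.0559; P(aggressive) ≈ 0.2079, P(balanced) ≈ 0.6983, P(conservative) ≈ 0.0938
After 'raise': normaliser = 0.7·0.2079 + 0.6·0.6983 + 0.35·0.0938; P(aggressive) ≈ 0.2436, P(balanced) ≈ 0.7014, P(conservative) ≈ 0.0550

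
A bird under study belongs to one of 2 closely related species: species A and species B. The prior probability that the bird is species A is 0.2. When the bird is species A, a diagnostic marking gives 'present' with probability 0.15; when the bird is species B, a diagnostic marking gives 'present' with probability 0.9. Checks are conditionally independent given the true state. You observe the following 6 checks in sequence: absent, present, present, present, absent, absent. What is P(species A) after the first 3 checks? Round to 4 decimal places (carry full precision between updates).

Apply Bayes' rule sequentially, carrying P(species A) forward.
After 'absent': P(species A) = 0.85·0.2000 / (0.85·0.2000 + 0.1·0.8000) ≈ 0.6800
After 'present': P(species A) = 0.15·0.6800 / (0.15·0.6800 + 0.9·0.3200) ≈ 0.2615
After 'present': P(species A) = 0.15·0.2615 / (0.15·0.2615 + 0.9·0.7385) ≈ 0.0557

0.0557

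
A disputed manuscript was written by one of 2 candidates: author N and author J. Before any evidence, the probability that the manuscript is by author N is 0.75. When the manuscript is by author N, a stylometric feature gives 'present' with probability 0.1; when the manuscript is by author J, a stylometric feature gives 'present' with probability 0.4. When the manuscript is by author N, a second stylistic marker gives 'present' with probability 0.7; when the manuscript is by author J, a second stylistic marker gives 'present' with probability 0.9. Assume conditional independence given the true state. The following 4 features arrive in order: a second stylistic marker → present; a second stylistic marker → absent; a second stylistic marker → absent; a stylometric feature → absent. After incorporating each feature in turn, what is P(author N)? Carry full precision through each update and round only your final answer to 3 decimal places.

0.969

After a second stylistic marker='present': P(author N) = 0.7·0.7500 / (0.7·0.7500 + 0.9·0.2500) ≈ 0.7000
After a second stylistic marker='absent': P(author N) = 0.3·0.7000 / (0.3·0.7000 + 0.1·0.3000) ≈ 0.8750
After a second stylistic marker='absent': P(author N) = 0.3·0.8750 / (0.3·0.8750 + 0.1·0.1250) ≈ 0.9545
After a stylometric feature='absent': P(author N) = 0.9·0.9545 / (0.9·0.9545 + 0.6·0.0455) ≈ 0.9692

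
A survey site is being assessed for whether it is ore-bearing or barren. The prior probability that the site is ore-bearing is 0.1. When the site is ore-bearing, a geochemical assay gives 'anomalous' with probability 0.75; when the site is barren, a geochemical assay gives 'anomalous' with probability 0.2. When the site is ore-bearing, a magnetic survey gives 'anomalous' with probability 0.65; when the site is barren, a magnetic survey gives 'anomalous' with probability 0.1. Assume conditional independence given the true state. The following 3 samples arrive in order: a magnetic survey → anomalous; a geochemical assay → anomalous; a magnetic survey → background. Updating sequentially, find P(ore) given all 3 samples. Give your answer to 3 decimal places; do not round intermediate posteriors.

After a magnetic survey='anomalous': P(ore) = 0.65·0.1000 / (0.65·0.1000 + 0.1·0.9000) ≈ 0.4194
After a geochemical assay='anomalous': P(ore) = 0.75·0.4194 / (0.75·0.4194 + 0.2·0.5806) ≈ 0.7303
After a magnetic survey='background': P(ore) = 0.35·0.7303 / (0.35·0.7303 + 0.9·0.2697) ≈ 0.5130

0.513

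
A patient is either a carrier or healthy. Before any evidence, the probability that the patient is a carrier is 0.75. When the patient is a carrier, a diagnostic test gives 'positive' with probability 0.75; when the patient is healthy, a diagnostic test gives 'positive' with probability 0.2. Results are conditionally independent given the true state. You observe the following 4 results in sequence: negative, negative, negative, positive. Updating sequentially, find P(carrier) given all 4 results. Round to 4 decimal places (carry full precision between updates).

After 'negative': P(carrier) = 0.25·0.7500 / (0.25·0.7500 + 0.8·0.2500) ≈ 0.4839
After 'negative': P(carrier) = 0.25·0.4839 / (0.25·0.4839 + 0.8·0.5161) ≈ 0.2266
After 'negative': P(carrier) = 0.25·0.2266 / (0.25·0.2266 + 0.8·0.7734) ≈ 0.0839
After 'positive': P(carrier) = 0.75·0.0839 / (0.75·0.0839 + 0.2·0.9161) ≈ 0.2556

0.2556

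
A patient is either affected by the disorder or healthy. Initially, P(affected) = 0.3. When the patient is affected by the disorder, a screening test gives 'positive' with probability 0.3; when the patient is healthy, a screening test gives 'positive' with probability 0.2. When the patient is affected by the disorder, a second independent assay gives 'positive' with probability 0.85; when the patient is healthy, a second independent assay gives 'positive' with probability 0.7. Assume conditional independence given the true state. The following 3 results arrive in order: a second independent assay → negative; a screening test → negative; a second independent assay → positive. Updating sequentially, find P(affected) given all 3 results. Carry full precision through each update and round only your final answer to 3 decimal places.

After a second independent assay='negative': P(affected) = 0.15·0.3000 / (0.15·0.3000 + 0.3·0.7000) ≈ 0.1765
After a screening test='negative': P(affected) = 0.7·0.1765 / (0.7·0.1765 + 0.8·0.8235) ≈ 0.1579
After a second independent assay='positive': P(affected) = 0.85·0.1579 / (0.85·0.1579 + 0.7·0.8421) ≈ 0.1855

0.185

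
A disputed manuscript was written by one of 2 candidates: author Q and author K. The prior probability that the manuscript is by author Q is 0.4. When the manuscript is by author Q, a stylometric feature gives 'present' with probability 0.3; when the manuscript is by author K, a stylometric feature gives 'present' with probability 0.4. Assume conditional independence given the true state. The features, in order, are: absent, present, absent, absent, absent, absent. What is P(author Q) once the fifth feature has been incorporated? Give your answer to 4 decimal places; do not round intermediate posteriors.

Each posterior becomes the prior for the next update.
After 'absent': P(author Q) = 0.7·0.4000 / (0.7·0.4000 + 0.6·0.6000) ≈ 0.4375
After 'present': P(author Q) = 0.3·0.4375 / (0.3·0.4375 + 0.4·0.5625) ≈ 0.3684
After 'absent': P(author Q) = 0.7·0.3684 / (0.7·0.3684 + 0.6·0.6316) ≈ 0.4050
After 'absent': P(author Q) = 0.7·0.4050 / (0.7·0.4050 + 0.6·0.5950) ≈ 0.4426
After 'absent': P(author Q) = 0.7·0.4426 / (0.7·0.4426 + 0.6·0.5574) ≈ 0.4809

0.4809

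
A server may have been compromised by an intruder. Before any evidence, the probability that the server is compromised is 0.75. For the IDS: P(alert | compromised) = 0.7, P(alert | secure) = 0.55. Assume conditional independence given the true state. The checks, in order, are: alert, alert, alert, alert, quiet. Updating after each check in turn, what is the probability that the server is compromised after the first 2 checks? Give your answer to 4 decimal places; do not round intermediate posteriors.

Each posterior becomes the prior for the next update.
After 'alert': P(compromised) = 0.7·0.7500 / (0.7·0.7500 + 0.55·0.2500) ≈ 0.7925
After 'alert': P(compromised) = 0.7·0.7925 / (0.7·0.7925 + 0.55·0.2075) ≈ 0.8293

0.8293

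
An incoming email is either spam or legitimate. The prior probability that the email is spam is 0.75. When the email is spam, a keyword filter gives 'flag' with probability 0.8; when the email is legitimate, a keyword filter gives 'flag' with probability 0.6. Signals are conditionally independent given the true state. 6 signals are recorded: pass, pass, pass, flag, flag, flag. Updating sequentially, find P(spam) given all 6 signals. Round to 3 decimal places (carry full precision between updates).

After 'pass': P(spam) = 0.2·0.7500 / (0.2·0.7500 + 0.4·0.2500) ≈ 0.6000
After 'pass': P(spam) = 0.2·0.6000 / (0.2·0.6000 + 0.4·0.4000) ≈ 0.4286
After 'pass': P(spam) = 0.2·0.4286 / (0.2·0.4286 + 0.4·0.5714) ≈ 0.2727
After 'flag': P(spam) = 0.8·0.2727 / (0.8·0.2727 + 0.6·0.7273) ≈ 0.3333
After 'flag': P(spam) = 0.8·0.3333 / (0.8·0.3333 + 0.6·0.6667) ≈ 0.4000
After 'flag': P(spam) = 0.8·0.4000 / (0.8·0.4000 + 0.6·0.6000) ≈ 0.4706

0.471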